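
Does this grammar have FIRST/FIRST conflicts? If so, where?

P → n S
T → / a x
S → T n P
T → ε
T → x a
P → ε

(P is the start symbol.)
Productions for P:
  P → n S: FIRST = { 'n' }
  P → ε: FIRST = { ε }
Productions for T:
  T → / a x: FIRST = { '/' }
  T → ε: FIRST = { ε }
  T → x a: FIRST = { 'x' }
S has only one production, so no FIRST/FIRST conflict is possible there.

All alternatives of each non-terminal have pairwise disjoint FIRST sets.

Answer: No FIRST/FIRST conflicts.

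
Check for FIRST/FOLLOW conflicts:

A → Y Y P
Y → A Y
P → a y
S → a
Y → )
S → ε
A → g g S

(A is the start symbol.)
A FIRST/FOLLOW conflict occurs when a non-terminal N has a nullable alternative N → β (β ⇒* ε) and another alternative N → α with FIRST(α) ∩ FOLLOW(N) ≠ ∅: on such a lookahead the parser cannot decide between expanding α and letting N vanish via β.

Nullable non-terminals: S.

S: nullable alternative(s) S → ε; FOLLOW(S) = { $, ')', 'g' }
  S → a: FIRST \ {ε} = { 'a' } — disjoint from FOLLOW(S)
  S → ε: FIRST \ {ε} = { } — this is the only nullable alternative, skip

A, P, Y have no nullable alternative, so no FIRST/FOLLOW check is needed there.

No FIRST/FOLLOW conflicts found.

Answer: No FIRST/FOLLOW conflicts.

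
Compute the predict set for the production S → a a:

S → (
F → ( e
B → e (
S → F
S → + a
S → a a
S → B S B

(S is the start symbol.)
{ 'a' }

PREDICT(S → a a) = (FIRST(RHS) \ {ε}) ∪ (FOLLOW(S) if ε ∈ FIRST(RHS), i.e. RHS ⇒* ε)
FIRST(a a) = { 'a' }
ε ∉ FIRST(a a), so FOLLOW(S) is not added.
PREDICT(S → a a) = { 'a' }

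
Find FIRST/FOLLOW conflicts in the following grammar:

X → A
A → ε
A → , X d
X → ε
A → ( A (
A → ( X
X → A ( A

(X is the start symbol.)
Nullable non-terminals: A, X.
FIRST sets used below: FIRST(A) = { '(', ',', ε }

A: nullable alternative(s) A → ε; FOLLOW(A) = { $, '(', 'd' }
  A → ε: FIRST \ {ε} = { } — this is the only nullable alternative, skip
  A → , X d: FIRST \ {ε} = { ',' } — disjoint from FOLLOW(A)
  A → ( A (: FIRST \ {ε} = { '(' } — overlaps FOLLOW(A) on { '(' }: CONFLICT
  A → ( X: FIRST \ {ε} = { '(' } — overlaps FOLLOW(A) on { '(' }: CONFLICT

X: nullable alternative(s) X → A, X → ε; FOLLOW(X) = { $, '(', 'd' }
  X → A: FIRST \ {ε} = { '(', ',' } — overlaps FOLLOW(X) on { '(' }: CONFLICT
  X → ε: FIRST \ {ε} = { } — disjoint from FOLLOW(X)
  X → A ( A: FIRST \ {ε} = { '(', ',' } — overlaps FOLLOW(X) on { '(' }: CONFLICT

So the grammar has 4 FIRST/FOLLOW conflicts (marked CONFLICT above).

Answer: Yes. X → A with FOLLOW(X) on { '(' }; X → A '(' A with FOLLOW(X) on { '(' }; A → '(' A '(' with FOLLOW(A) on { '(' }; A → '(' X with FOLLOW(A) on { '(' }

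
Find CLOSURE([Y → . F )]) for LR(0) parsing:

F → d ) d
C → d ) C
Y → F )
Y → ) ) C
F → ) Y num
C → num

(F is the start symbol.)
{ [F → . ) Y num], [F → . d ) d], [Y → . F )] }

To compute CLOSURE, for each item [A → α.Bβ] where B is a non-terminal, add [B → .γ] for all productions B → γ; repeat for the newly added items until nothing changes.

Start with: [Y → . F )]
  [Y → . F )] has the dot before F: add [F → . d ) d], [F → . ) Y num]
No further items can be added.

CLOSURE = { [F → . ) Y num], [F → . d ) d], [Y → . F )] }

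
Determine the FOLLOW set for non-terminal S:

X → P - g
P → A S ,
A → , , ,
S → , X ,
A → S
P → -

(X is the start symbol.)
To compute FOLLOW(S), find every occurrence of S on a right-hand side N → α S β: add FIRST(β) \ {ε}, and if β is empty or nullable also add FOLLOW(N). Iterate to a fixed point.

In P → A S ,: S is followed by ',', add FIRST(',') \ {ε} = { ',' }
In A → S: S is at the end, add FOLLOW(A)

The FOLLOW sets referred to above (computed the same way, to a fixed point):
  FOLLOW(A) = { ',' }

Taking the union: FOLLOW(S) = { ',' }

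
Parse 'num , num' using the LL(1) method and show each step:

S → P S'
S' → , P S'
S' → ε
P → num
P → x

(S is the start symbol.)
LL(1) parsing maintains a stack (initially the start symbol over $) and the input. At each step: if the stack top is a terminal, match it against the current input token; if it is a non-terminal N, replace it with the RHS of M[N, lookahead] (the unique production whose predict set contains the lookahead).

Stack is shown with the top on the left.

Stack     Input        Action
-----------------------------
S $       num , num $  output S → P S'
P S' $    num , num $  output P → num
num S' $  num , num $  match 'num'
S' $      , num $      output S' → , P S'
, P S' $  , num $      match ','
P S' $    num $        output P → num
num S' $  num $        match 'num'
S' $      $            output S' → ε
$         $            accept

The string is accepted.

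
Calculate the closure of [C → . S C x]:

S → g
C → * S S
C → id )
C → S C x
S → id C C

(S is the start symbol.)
To compute CLOSURE, for each item [A → α.Bβ] where B is a non-terminal, add [B → .γ] for all productions B → γ; repeat for the newly added items until nothing changes.

Start with: [C → . S C x]
  [C → . S C x] has the dot before S: add [S → . g], [S → . id C C]
No further items can be added.

CLOSURE = { [C → . S C x], [S → . g], [S → . id C C] }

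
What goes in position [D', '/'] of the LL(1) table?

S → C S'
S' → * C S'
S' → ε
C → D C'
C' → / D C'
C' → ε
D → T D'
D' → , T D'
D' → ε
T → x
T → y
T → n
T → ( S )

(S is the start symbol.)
To find M[D', '/'], we find productions for D' where '/' is in the predict set (PREDICT(N → α) = (FIRST(α) \ {ε}) ∪ (FOLLOW(N) if α ⇒* ε)).

Relevant sets:
  FOLLOW(D') = { $, ')', '*', '/' }

D' → , T D': PREDICT = { ',' }
D' → ε: PREDICT = { $, ')', '*', '/' }
  '/' is in predict set, so this production goes in M[D', '/']

M[D', '/'] = D' → ε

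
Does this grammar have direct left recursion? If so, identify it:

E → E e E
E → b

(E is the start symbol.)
Yes, E is left-recursive

Direct left recursion occurs when N → N α for some non-terminal N (the right-hand side begins with the left-hand side itself).

E → E e E: LEFT RECURSIVE (starts with E)
E → b: starts with b

The grammar has direct left recursion on: E.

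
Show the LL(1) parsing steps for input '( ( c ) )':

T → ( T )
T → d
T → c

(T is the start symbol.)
LL(1) parsing maintains a stack (initially the start symbol over $) and the input. At each step: if the stack top is a terminal, match it against the current input token; if it is a non-terminal N, replace it with the RHS of M[N, lookahead] (the unique production whose predict set contains the lookahead).

Stack is shown with the top on the left.

Stack      Input        Action
------------------------------
T $        ( ( c ) ) $  output T → ( T )
( T ) $    ( ( c ) ) $  match '('
T ) $      ( c ) ) $    output T → ( T )
( T ) ) $  ( c ) ) $    match '('
T ) ) $    c ) ) $      output T → c
c ) ) $    c ) ) $      match 'c'
) ) $      ) ) $        match ')'
) $        ) $          match ')'
$          $            accept

The string is accepted.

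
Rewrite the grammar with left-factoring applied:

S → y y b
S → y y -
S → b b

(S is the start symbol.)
S → y y S'
S' → b
S' → -
S → b b

Left-factoring transforms A → αβ₁ | αβ₂ into A → αA' and A' → β₁ | β₂
(α is the longest common prefix among the alternatives). Repeat until
no nonterminal has two alternatives with a common prefix.

Round 1: S has alternatives sharing prefix 'y y'. Introduce S': S → y y S'
  Add: S' → b
  Add: S' → -

No remaining common prefixes — done.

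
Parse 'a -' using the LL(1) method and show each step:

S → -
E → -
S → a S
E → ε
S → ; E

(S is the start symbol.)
LL(1) parsing maintains a stack (initially the start symbol over $) and the input. At each step: if the stack top is a terminal, match it against the current input token; if it is a non-terminal N, replace it with the RHS of M[N, lookahead] (the unique production whose predict set contains the lookahead).

Stack is shown with the top on the left.

Stack  Input  Action
--------------------
S $    a - $  output S → a S
a S $  a - $  match 'a'
S $    - $    output S → -
- $    - $    match '-'
$      $      accept

The string is accepted.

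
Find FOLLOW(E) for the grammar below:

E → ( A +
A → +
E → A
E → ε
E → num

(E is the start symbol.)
{ $ }

E is the start symbol, so $ ∈ FOLLOW(E).
E does not occur on any right-hand side.

Taking the union: FOLLOW(E) = { $ }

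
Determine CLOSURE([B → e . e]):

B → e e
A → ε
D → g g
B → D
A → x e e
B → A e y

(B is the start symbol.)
To compute CLOSURE, for each item [A → α.Bβ] where B is a non-terminal, add [B → .γ] for all productions B → γ; repeat for the newly added items until nothing changes.

Start with: [B → e . e]
The dot precedes the terminal e, so nothing is added.

CLOSURE = { [B → e . e] }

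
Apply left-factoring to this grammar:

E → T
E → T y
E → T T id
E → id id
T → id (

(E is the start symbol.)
Left-factoring transforms A → αβ₁ | αβ₂ into A → αA' and A' → β₁ | β₂
(α is the longest common prefix among the alternatives). Repeat until
no nonterminal has two alternatives with a common prefix.

Round 1: E has alternatives sharing prefix 'T'. Introduce E': E → T E'
  Add: E' → ε
  Add: E' → y
  Add: E' → T id

No remaining common prefixes — done.

Resulting grammar:
E → T E'
E' → ε
E' → y
E' → T id
E → id id
T → id (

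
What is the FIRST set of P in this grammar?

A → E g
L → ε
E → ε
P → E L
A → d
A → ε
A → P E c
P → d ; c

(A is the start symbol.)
FIRST sets of the other non-terminals involved (by the same procedure, iterated to a fixed point):
  FIRST(E) = { ε }
  FIRST(L) = { ε }

From P → E L:
  - E is a non-terminal: add FIRST(E) \ {ε} = { }
    E is nullable, so continue to the next symbol
  - L is a non-terminal: add FIRST(L) \ {ε} = { }
    L is nullable and nothing follows, so the whole right-hand side can vanish: ε ∈ FIRST(P)
From P → d ; c:
  - d is a terminal: add 'd' and stop

Collecting: FIRST(P) = { 'd', ε }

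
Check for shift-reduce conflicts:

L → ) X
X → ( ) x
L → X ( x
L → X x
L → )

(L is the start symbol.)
Yes — I2: [L → ) .] vs [X → . ( ) x]

Augment with L' → L and build the canonical LR(0) collection (I0 = CLOSURE({[L' → . L]}), then GOTO on every symbol after a dot until no new states appear). It has 11 states:
  I0: { [L → . ) X], [L → . )], [L → . X ( x], [L → . X x], [L' → . L], [X → . ( ) x] }  — shift
  I1: { [X → ( . ) x] }  — shift
  I2: { [L → ) . X], [L → ) .], [X → . ( ) x] }  — shift, reduce
  I3: { [L' → L .] }  — accept
  I4: { [L → X . ( x], [L → X . x] }  — shift
  I5: { [L → X ( . x] }  — shift
  I6: { [L → X x .] }  — reduce
  I7: { [L → X ( x .] }  — reduce
  I8: { [L → ) X .] }  — reduce
  I9: { [X → ( ) . x] }  — shift
  I10: { [X → ( ) x .] }  — reduce

I2 contains reduce item [L → ) .] and shift item [X → . ( ) x] — shift-reduce conflict.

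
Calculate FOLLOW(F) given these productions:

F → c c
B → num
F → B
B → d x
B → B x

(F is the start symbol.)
To compute FOLLOW(F), find every occurrence of F on a right-hand side N → α F β: add FIRST(β) \ {ε}, and if β is empty or nullable also add FOLLOW(N). Iterate to a fixed point.

F is the start symbol, so $ ∈ FOLLOW(F).
F does not occur on any right-hand side.

Taking the union: FOLLOW(F) = { $ }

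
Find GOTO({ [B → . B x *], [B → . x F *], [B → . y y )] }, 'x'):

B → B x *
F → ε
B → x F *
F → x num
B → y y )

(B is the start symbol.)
GOTO(I, 'x') = CLOSURE({ [A → αX.β] : [A → α.Xβ] ∈ I, X = 'x' })

Items with dot before 'x', with the dot advanced:
  [B → . x F *] → [B → x . F *]
Closure of the advanced items:
  [B → x . F *] has the dot before F: add [F → .], [F → . x num]

GOTO = { [B → x . F *], [F → . x num], [F → .] }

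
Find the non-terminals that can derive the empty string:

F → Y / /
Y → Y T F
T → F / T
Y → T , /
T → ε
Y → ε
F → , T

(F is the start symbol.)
A non-terminal is nullable if it can derive ε (the empty string): either it has an ε-production, or it has a production whose right-hand side consists entirely of nullable non-terminals.

ε-productions: T → ε, Y → ε
So T, Y are immediately nullable.
No further non-terminal can be added: every production for the remaining non-terminals contains a terminal or a non-nullable non-terminal.
Nullable = { 'T', 'Y' }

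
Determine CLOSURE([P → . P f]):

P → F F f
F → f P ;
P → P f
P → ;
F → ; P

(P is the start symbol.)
Start with: [P → . P f]
  [P → . P f] has the dot before P: add [P → . F F f], [P → . ;]
  [P → . F F f] has the dot before F: add [F → . f P ;], [F → . ; P]
No further items can be added.

CLOSURE = { [F → . ; P], [F → . f P ;], [P → . ;], [P → . F F f], [P → . P f] }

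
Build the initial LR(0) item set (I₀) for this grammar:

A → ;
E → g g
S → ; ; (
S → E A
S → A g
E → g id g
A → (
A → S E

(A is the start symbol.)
{ [A → . (], [A → . ;], [A → . S E], [A' → . A], [E → . g g], [E → . g id g], [S → . ; ; (], [S → . A g], [S → . E A] }

First, augment the grammar with A' → A
I₀ = CLOSURE({ [A' → . A] }):
  [A' → . A] has the dot before A: add [A → . ;], [A → . (], [A → . S E]
  [A → . S E] has the dot before S: add [S → . ; ; (], [S → . E A], [S → . A g]
  [S → . E A] has the dot before E: add [E → . g g], [E → . g id g]
No further items can be added.

I₀ = { [A → . (], [A → . ;], [A → . S E], [A' → . A], [E → . g g], [E → . g id g], [S → . ; ; (], [S → . A g], [S → . E A] }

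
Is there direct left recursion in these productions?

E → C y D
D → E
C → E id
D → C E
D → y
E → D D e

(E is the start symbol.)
No direct left recursion

Direct left recursion occurs when N → N α for some non-terminal N (the right-hand side begins with the left-hand side itself).

E → C y D: starts with C
D → E: starts with E
C → E id: starts with E
D → C E: starts with C
D → y: starts with y
E → D D e: starts with D

No direct left recursion found.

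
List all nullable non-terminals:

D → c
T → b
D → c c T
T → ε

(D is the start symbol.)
A non-terminal is nullable if it can derive ε (the empty string): either it has an ε-production, or it has a production whose right-hand side consists entirely of nullable non-terminals.

ε-productions: T → ε
So T is immediately nullable.
No further non-terminal can be added: every production for the remaining non-terminals contains a terminal or a non-nullable non-terminal.
Nullable = { 'T' }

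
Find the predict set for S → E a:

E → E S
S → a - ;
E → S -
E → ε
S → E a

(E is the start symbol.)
{ 'a' }

PREDICT(S → E a) = (FIRST(RHS) \ {ε}) ∪ (FOLLOW(S) if ε ∈ FIRST(RHS), i.e. RHS ⇒* ε)
FIRST(E) = { 'a', ε }
FIRST(E a) = { 'a' }
ε ∉ FIRST(E a), so FOLLOW(S) is not added.
PREDICT(S → E a) = { 'a' }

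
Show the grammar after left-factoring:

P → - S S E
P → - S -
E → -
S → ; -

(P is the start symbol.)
Left-factoring transforms A → αβ₁ | αβ₂ into A → αA' and A' → β₁ | β₂
(α is the longest common prefix among the alternatives). Repeat until
no nonterminal has two alternatives with a common prefix.

Round 1: P has alternatives sharing prefix '- S'. Introduce P': P → - S P'
  Add: P' → S E
  Add: P' → -

No remaining common prefixes — done.

Resulting grammar:
P → - S P'
P' → S E
P' → -
E → -
S → ; -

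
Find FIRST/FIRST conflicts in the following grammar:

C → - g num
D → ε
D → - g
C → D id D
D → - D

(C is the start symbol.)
Yes. C → '-' g num / C → D id D on { '-' }; D → '-' g / D → '-' D on { '-' }

FIRST sets of the non-terminals at (or reachable through a nullable prefix from) the front of some alternative:
  FIRST(D) = { '-', ε }

Productions for C:
  C → - g num: FIRST = { '-' }
  C → D id D: FIRST = { '-', 'id' }
Productions for D:
  D → ε: FIRST = { ε }
  D → - g: FIRST = { '-' }
  D → - D: FIRST = { '-' }

Conflict for C: C → - g num and C → D id D
  Overlap: { '-' }
Conflict for D: D → - g and D → - D
  Overlap: { '-' }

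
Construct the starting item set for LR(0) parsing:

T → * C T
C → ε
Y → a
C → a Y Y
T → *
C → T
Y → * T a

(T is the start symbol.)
First, augment the grammar with T' → T
I₀ = CLOSURE({ [T' → . T] }):
  [T' → . T] has the dot before T: add [T → . * C T], [T → . *]
No further items can be added.

I₀ = { [T → . * C T], [T → . *], [T' → . T] }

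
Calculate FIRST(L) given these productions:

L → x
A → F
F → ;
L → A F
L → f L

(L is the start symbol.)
{ ';', 'f', 'x' }

FIRST sets of the other non-terminals involved (by the same procedure, iterated to a fixed point):
  FIRST(A) = { ';' }

From L → x:
  - x is a terminal: add 'x' and stop
From L → A F:
  - A is a non-terminal: add FIRST(A) \ {ε} = { ';' }
    A is not nullable, so stop
From L → f L:
  - f is a terminal: add 'f' and stop

Collecting: FIRST(L) = { ';', 'f', 'x' }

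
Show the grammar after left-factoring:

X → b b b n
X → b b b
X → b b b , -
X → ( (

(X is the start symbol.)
Left-factoring transforms A → αβ₁ | αβ₂ into A → αA' and A' → β₁ | β₂
(α is the longest common prefix among the alternatives). Repeat until
no nonterminal has two alternatives with a common prefix.

Round 1: X has alternatives sharing prefix 'b b b'. Introduce X': X → b b b X'
  Add: X' → n
  Add: X' → ε
  Add: X' → , -

No remaining common prefixes — done.

Resulting grammar:
X → b b b X'
X' → n
X' → ε
X' → , -
X → ( (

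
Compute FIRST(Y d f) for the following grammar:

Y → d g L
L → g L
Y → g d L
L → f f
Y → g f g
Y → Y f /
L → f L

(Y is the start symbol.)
{ 'd', 'g' }

FIRST sets of the non-terminals involved (from the grammar, by fixed-point iteration):
  FIRST(Y) = { 'd', 'g' }

To compute FIRST(Y d f), process the symbols left to right:
Symbol Y is a non-terminal. Add FIRST(Y) \ {ε} = { 'd', 'g' }
Y is not nullable (ε ∉ FIRST(Y)), so stop here.
FIRST(Y d f) = { 'd', 'g' }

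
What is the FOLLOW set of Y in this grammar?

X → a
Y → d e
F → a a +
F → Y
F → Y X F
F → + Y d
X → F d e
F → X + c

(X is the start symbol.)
{ '+', 'a', 'd' }

In F → Y: Y is at the end, add FOLLOW(F)
In F → Y X F: Y is followed by X F, add FIRST(X F) \ {ε} = { '+', 'a', 'd' }
In F → + Y d: Y is followed by d, add FIRST(d) \ {ε} = { 'd' }

The FOLLOW sets referred to above (computed the same way, to a fixed point):
  FOLLOW(F) = { 'd' }

Taking the union: FOLLOW(Y) = { '+', 'a', 'd' }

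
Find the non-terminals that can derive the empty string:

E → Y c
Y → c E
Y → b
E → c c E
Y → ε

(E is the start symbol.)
{ 'Y' }

A non-terminal is nullable if it can derive ε (the empty string): either it has an ε-production, or it has a production whose right-hand side consists entirely of nullable non-terminals.

ε-productions: Y → ε
So Y is immediately nullable.
No further non-terminal can be added: every production for the remaining non-terminals contains a terminal or a non-nullable non-terminal.
Nullable = { 'Y' }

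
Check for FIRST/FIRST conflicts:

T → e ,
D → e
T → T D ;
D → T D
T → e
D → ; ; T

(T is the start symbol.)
Yes. T → e ',' / T → T D ';' on { 'e' }; T → e ',' / T → e on { 'e' }; T → T D ';' / T → e on { 'e' }; D → e / D → T D on { 'e' }

A FIRST/FIRST conflict occurs when two productions N → α and N → β for the same non-terminal have FIRST(α) ∩ FIRST(β) ≠ ∅ (with ε ∈ FIRST of a nullable right-hand side, so two nullable alternatives also conflict).

FIRST sets of the non-terminals at (or reachable through a nullable prefix from) the front of some alternative:
  FIRST(T) = { 'e' }

Productions for T:
  T → e ,: FIRST = { 'e' }
  T → T D ;: FIRST = { 'e' }
  T → e: FIRST = { 'e' }
Productions for D:
  D → e: FIRST = { 'e' }
  D → T D: FIRST = { 'e' }
  D → ; ; T: FIRST = { ';' }

Conflict for T: T → e , and T → T D ;
  Overlap: { 'e' }
Conflict for T: T → e , and T → e
  Overlap: { 'e' }
Conflict for T: T → T D ; and T → e
  Overlap: { 'e' }
Conflict for D: D → e and D → T D
  Overlap: { 'e' }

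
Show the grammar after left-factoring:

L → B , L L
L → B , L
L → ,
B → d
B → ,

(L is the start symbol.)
L → B , L L'
L' → L
L' → ε
L → ,
B → d
B → ,

Left-factoring transforms A → αβ₁ | αβ₂ into A → αA' and A' → β₁ | β₂
(α is the longest common prefix among the alternatives). Repeat until
no nonterminal has two alternatives with a common prefix.

Round 1: L has alternatives sharing prefix 'B , L'. Introduce L': L → B , L L'
  Add: L' → L
  Add: L' → ε

No remaining common prefixes — done.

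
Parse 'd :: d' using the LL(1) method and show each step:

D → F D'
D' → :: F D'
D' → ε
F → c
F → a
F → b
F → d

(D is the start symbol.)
LL(1) parsing maintains a stack (initially the start symbol over $) and the input. At each step: if the stack top is a terminal, match it against the current input token; if it is a non-terminal N, replace it with the RHS of M[N, lookahead] (the unique production whose predict set contains the lookahead).

Stack is shown with the top on the left.

Stack      Input     Action
---------------------------
D $        d :: d $  output D → F D'
F D' $     d :: d $  output F → d
d D' $     d :: d $  match 'd'
D' $       :: d $    output D' → :: F D'
:: F D' $  :: d $    match '::'
F D' $     d $       output F → d
d D' $     d $       match 'd'
D' $       $         output D' → ε
$          $         accept

The string is accepted.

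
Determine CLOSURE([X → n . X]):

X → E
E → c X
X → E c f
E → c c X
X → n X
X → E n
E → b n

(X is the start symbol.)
{ [E → . b n], [E → . c X], [E → . c c X], [X → . E c f], [X → . E n], [X → . E], [X → . n X], [X → n . X] }

Start with: [X → n . X]
  [X → n . X] has the dot before X: add [X → . E], [X → . E c f], [X → . n X], [X → . E n]
  [X → . E] has the dot before E: add [E → . c X], [E → . c c X], [E → . b n]
No further items can be added.

CLOSURE = { [E → . b n], [E → . c X], [E → . c c X], [X → . E c f], [X → . E n], [X → . E], [X → . n X], [X → n . X] }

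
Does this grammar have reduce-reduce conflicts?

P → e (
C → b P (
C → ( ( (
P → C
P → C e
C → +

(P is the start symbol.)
No reduce-reduce conflicts

Augment with P' → P and build the canonical LR(0) collection (I0 = CLOSURE({[P' → . P]}), then GOTO on every symbol after a dot until no new states appear). It has 13 states:
  I0: { [C → . ( ( (], [C → . +], [C → . b P (], [P → . C e], [P → . C], [P → . e (], [P' → . P] }  — shift
  I1: { [C → ( . ( (] }  — shift
  I2: { [C → + .] }  — reduce
  I3: { [P → C . e], [P → C .] }  — shift, reduce
  I4: { [P' → P .] }  — accept
  I5: { [C → . ( ( (], [C → . +], [C → . b P (], [C → b . P (], [P → . C e], [P → . C], [P → . e (] }  — shift
  I6: { [P → e . (] }  — shift
  I7: { [P → e ( .] }  — reduce
  I8: { [C → b P . (] }  — shift
  I9: { [C → b P ( .] }  — reduce
  I10: { [P → C e .] }  — reduce
  I11: { [C → ( ( . (] }  — shift
  I12: { [C → ( ( ( .] }  — reduce

No state contains more than one complete item.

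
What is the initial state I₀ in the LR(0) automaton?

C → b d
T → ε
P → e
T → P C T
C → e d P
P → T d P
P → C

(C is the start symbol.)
First, augment the grammar with C' → C
I₀ = CLOSURE({ [C' → . C] }):
  [C' → . C] has the dot before C: add [C → . b d], [C → . e d P]
No further items can be added.

I₀ = { [C → . b d], [C → . e d P], [C' → . C] }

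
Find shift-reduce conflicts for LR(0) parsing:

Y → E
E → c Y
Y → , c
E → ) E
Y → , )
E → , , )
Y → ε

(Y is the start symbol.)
Yes — I0: [Y → .] vs [E → . ) E]; I5: [Y → .] vs [E → . ) E]

Augment with Y' → Y and build the canonical LR(0) collection (I0 = CLOSURE({[Y' → . Y]}), then GOTO on every symbol after a dot until no new states appear). It has 13 states:
  I0: { [E → . ) E], [E → . , , )], [E → . c Y], [Y → . , )], [Y → . , c], [Y → . E], [Y → .], [Y' → . Y] }  — shift, reduce
  I1: { [E → ) . E], [E → . ) E], [E → . , , )], [E → . c Y] }  — shift
  I2: { [E → , . , )], [Y → , . )], [Y → , . c] }  — shift
  I3: { [Y → E .] }  — reduce
  I4: { [Y' → Y .] }  — accept
  I5: { [E → . ) E], [E → . , , )], [E → . c Y], [E → c . Y], [Y → . , )], [Y → . , c], [Y → . E], [Y → .] }  — shift, reduce
  I6: { [E → c Y .] }  — reduce
  I7: { [Y → , ) .] }  — reduce
  I8: { [E → , , . )] }  — shift
  I9: { [Y → , c .] }  — reduce
  I10: { [E → , , ) .] }  — reduce
  I11: { [E → , . , )] }  — shift
  I12: { [E → ) E .] }  — reduce

I0 contains reduce item [Y → .] and shift items [E → . ) E], [E → . , , )], [E → . c Y], [Y → . , )], [Y → . , c] — shift-reduce conflict.
I5 contains reduce item [Y → .] and shift items [E → . ) E], [E → . , , )], [E → . c Y], [Y → . , )], [Y → . , c] — shift-reduce conflict.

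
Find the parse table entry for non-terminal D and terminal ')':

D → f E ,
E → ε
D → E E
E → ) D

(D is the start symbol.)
D → E E

To find M[D, ')'], we find productions for D where ')' is in the predict set (PREDICT(N → α) = (FIRST(α) \ {ε}) ∪ (FOLLOW(N) if α ⇒* ε)).

Relevant sets:
  FIRST(E) = { ')', ε }
  FOLLOW(D) = { $, ')', ',' }

D → f E ,: PREDICT = { 'f' }
D → E E: PREDICT = { $, ')', ',' }
  ')' is in predict set, so this production goes in M[D, ')']

M[D, ')'] = D → E E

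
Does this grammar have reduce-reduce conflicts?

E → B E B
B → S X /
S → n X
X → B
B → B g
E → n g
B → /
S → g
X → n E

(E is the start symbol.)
Yes — I9: [E → n g .] vs [S → g .]; I15: [B → B g .] vs [S → g .]

A reduce-reduce conflict occurs when an LR(0) state has two complete items [A → α .] and [B → β .] — both call for a reduction, and with no lookahead the parser cannot choose between them.

Augment with E' → E and build the canonical LR(0) collection (I0 = CLOSURE({[E' → . E]}), then GOTO on every symbol after a dot until no new states appear). It has 21 states:
  I0: { [B → . /], [B → . B g], [B → . S X /], [E → . B E B], [E → . n g], [E' → . E], [S → . g], [S → . n X] }  — shift
  I1: { [B → / .] }  — reduce
  I2: { [B → . /], [B → . B g], [B → . S X /], [B → B . g], [E → . B E B], [E → . n g], [E → B . E B], [S → . g], [S → . n X] }  — shift
  I3: { [E' → E .] }  — accept
  I4: { [B → . /], [B → . B g], [B → . S X /], [B → S . X /], [S → . g], [S → . n X], [X → . B], [X → . n E] }  — shift
  I5: { [S → g .] }  — reduce
  I6: { [B → . /], [B → . B g], [B → . S X /], [E → n . g], [S → . g], [S → . n X], [S → n . X], [X → . B], [X → . n E] }  — shift
  I7: { [B → B . g], [X → B .] }  — shift, reduce
  I8: { [S → n X .] }  — reduce
  I9: { [E → n g .], [S → g .] }  — 2 reduces
  I10: { [B → . /], [B → . B g], [B → . S X /], [E → . B E B], [E → . n g], [S → . g], [S → . n X], [S → n . X], [X → . B], [X → . n E], [X → n . E] }  — shift
  I11: { [B → . /], [B → . B g], [B → . S X /], [B → B . g], [E → . B E B], [E → . n g], [E → B . E B], [S → . g], [S → . n X], [X → B .] }  — shift, reduce
  I12: { [X → n E .] }  — reduce
  I13: { [B → . /], [B → . B g], [B → . S X /], [E → . B E B], [E → . n g], [E → n . g], [S → . g], [S → . n X], [S → n . X], [X → . B], [X → . n E], [X → n . E] }  — shift
  I14: { [B → . /], [B → . B g], [B → . S X /], [E → B E . B], [S → . g], [S → . n X] }  — shift
  I15: { [B → B g .], [S → g .] }  — 2 reduces
  I16: { [B → B . g], [E → B E B .] }  — shift, reduce
  I17: { [B → . /], [B → . B g], [B → . S X /], [S → . g], [S → . n X], [S → n . X], [X → . B], [X → . n E] }  — shift
  I18: { [B → B g .] }  — reduce
  I19: { [B → S X . /] }  — shift
  I20: { [B → S X / .] }  — reduce

I9 contains complete items [E → n g .], [S → g .] — reduce-reduce conflict.
I15 contains complete items [B → B g .], [S → g .] — reduce-reduce conflict.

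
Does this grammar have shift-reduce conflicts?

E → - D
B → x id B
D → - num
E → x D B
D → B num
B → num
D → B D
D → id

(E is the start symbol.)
No shift-reduce conflicts

Augment with E' → E and build the canonical LR(0) collection (I0 = CLOSURE({[E' → . E]}), then GOTO on every symbol after a dot until no new states appear). It has 17 states:
  I0: { [E → . - D], [E → . x D B], [E' → . E] }  — shift
  I1: { [B → . num], [B → . x id B], [D → . - num], [D → . B D], [D → . B num], [D → . id], [E → - . D] }  — shift
  I2: { [E' → E .] }  — accept
  I3: { [B → . num], [B → . x id B], [D → . - num], [D → . B D], [D → . B num], [D → . id], [E → x . D B] }  — shift
  I4: { [D → - . num] }  — shift
  I5: { [B → . num], [B → . x id B], [D → . - num], [D → . B D], [D → . B num], [D → . id], [D → B . D], [D → B . num] }  — shift
  I6: { [B → . num], [B → . x id B], [E → x D . B] }  — shift
  I7: { [D → id .] }  — reduce
  I8: { [B → num .] }  — reduce
  I9: { [B → x . id B] }  — shift
  I10: { [B → . num], [B → . x id B], [B → x id . B] }  — shift
  I11: { [B → x id B .] }  — reduce
  I12: { [E → x D B .] }  — reduce
  I13: { [D → B D .] }  — reduce
  I14: { [B → num .], [D → B num .] }  — 2 reduces
  I15: { [D → - num .] }  — reduce
  I16: { [E → - D .] }  — reduce

No state contains both a complete item and a shift item.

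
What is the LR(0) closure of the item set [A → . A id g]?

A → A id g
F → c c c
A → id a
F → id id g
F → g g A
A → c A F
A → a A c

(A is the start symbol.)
Start with: [A → . A id g]
  [A → . A id g] has the dot before A: add [A → . id a], [A → . c A F], [A → . a A c]
No further items can be added.

CLOSURE = { [A → . A id g], [A → . a A c], [A → . c A F], [A → . id a] }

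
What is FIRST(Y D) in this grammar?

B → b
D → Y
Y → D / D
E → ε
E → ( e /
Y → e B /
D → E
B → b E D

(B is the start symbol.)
FIRST sets of the non-terminals involved (from the grammar, by fixed-point iteration):
  FIRST(Y) = { '(', '/', 'e' }

To compute FIRST(Y D), process the symbols left to right:
Symbol Y is a non-terminal. Add FIRST(Y) \ {ε} = { '(', '/', 'e' }
Y is not nullable (ε ∉ FIRST(Y)), so stop here.
FIRST(Y D) = { '(', '/', 'e' }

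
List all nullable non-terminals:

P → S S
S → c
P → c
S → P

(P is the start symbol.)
A non-terminal is nullable if it can derive ε (the empty string): either it has an ε-production, or it has a production whose right-hand side consists entirely of nullable non-terminals.

There are no ε-productions, so no non-terminal can derive ε.
No non-terminals are nullable.

Answer: None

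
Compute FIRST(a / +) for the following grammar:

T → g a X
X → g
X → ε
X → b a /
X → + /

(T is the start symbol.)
To compute FIRST(a / +), process the symbols left to right:
Symbol a is a terminal. Add 'a' and stop.
FIRST(a / +) = { 'a' }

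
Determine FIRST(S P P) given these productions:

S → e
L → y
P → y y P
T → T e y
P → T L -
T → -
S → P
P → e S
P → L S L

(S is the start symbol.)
{ '-', 'e', 'y' }

FIRST sets of the non-terminals involved (from the grammar, by fixed-point iteration):
  FIRST(S) = { '-', 'e', 'y' }

To compute FIRST(S P P), process the symbols left to right:
Symbol S is a non-terminal. Add FIRST(S) \ {ε} = { '-', 'e', 'y' }
S is not nullable (ε ∉ FIRST(S)), so stop here.
FIRST(S P P) = { '-', 'e', 'y' }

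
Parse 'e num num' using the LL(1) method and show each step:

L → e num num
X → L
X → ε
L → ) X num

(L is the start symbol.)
LL(1) parsing maintains a stack (initially the start symbol over $) and the input. At each step: if the stack top is a terminal, match it against the current input token; if it is a non-terminal N, replace it with the RHS of M[N, lookahead] (the unique production whose predict set contains the lookahead).

Stack is shown with the top on the left.

Stack        Input        Action
--------------------------------
L $          e num num $  output L → e num num
e num num $  e num num $  match 'e'
num num $    num num $    match 'num'
num $        num $        match 'num'
$            $            accept

The string is accepted.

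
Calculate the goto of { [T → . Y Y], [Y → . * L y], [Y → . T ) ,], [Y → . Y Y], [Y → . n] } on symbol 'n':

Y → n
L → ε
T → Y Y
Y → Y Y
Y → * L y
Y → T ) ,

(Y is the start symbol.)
{ [Y → n .] }

GOTO(I, 'n') = CLOSURE({ [A → αX.β] : [A → α.Xβ] ∈ I, X = 'n' })

Items with dot before 'n', with the dot advanced:
  [Y → . n] → [Y → n .]
Closure adds nothing (no advanced item has the dot before a non-terminal).

GOTO = { [Y → n .] }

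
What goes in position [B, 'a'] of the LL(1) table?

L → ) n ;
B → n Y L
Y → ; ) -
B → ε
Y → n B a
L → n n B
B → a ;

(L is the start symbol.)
B → ε, B → a ;

To find M[B, 'a'], we find productions for B where 'a' is in the predict set (PREDICT(N → α) = (FIRST(α) \ {ε}) ∪ (FOLLOW(N) if α ⇒* ε)).

Relevant sets:
  FOLLOW(B) = { $, 'a' }

B → n Y L: PREDICT = { 'n' }
B → ε: PREDICT = { $, 'a' }
  'a' is in predict set, so this production goes in M[B, 'a']
B → a ;: PREDICT = { 'a' }
  'a' is in predict set, so this production goes in M[B, 'a']

M[B, 'a'] = B → ε, B → a ;  (a multiply-defined cell — the grammar is not LL(1))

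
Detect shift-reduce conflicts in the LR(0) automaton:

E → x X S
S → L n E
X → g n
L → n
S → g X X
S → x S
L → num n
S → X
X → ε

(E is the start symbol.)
Augment with E' → E and build the canonical LR(0) collection (I0 = CLOSURE({[E' → . E]}), then GOTO on every symbol after a dot until no new states appear). It has 19 states:
  I0: { [E → . x X S], [E' → . E] }  — shift
  I1: { [E' → E .] }  — accept
  I2: { [E → x . X S], [X → . g n], [X → .] }  — shift, reduce
  I3: { [E → x X . S], [L → . n], [L → . num n], [S → . L n E], [S → . X], [S → . g X X], [S → . x S], [X → . g n], [X → .] }  — shift, reduce
  I4: { [X → g . n] }  — shift
  I5: { [X → g n .] }  — reduce
  I6: { [S → L . n E] }  — shift
  I7: { [E → x X S .] }  — reduce
  I8: { [S → X .] }  — reduce
  I9: { [S → g . X X], [X → . g n], [X → .], [X → g . n] }  — shift, reduce
  I10: { [L → n .] }  — reduce
  I11: { [L → num . n] }  — shift
  I12: { [L → . n], [L → . num n], [S → . L n E], [S → . X], [S → . g X X], [S → . x S], [S → x . S], [X → . g n], [X → .] }  — shift, reduce
  I13: { [S → x S .] }  — reduce
  I14: { [L → num n .] }  — reduce
  I15: { [S → g X . X], [X → . g n], [X → .] }  — shift, reduce
  I16: { [S → g X X .] }  — reduce
  I17: { [E → . x X S], [S → L n . E] }  — shift
  I18: { [S → L n E .] }  — reduce

I2 contains reduce item [X → .] and shift item [X → . g n] — shift-reduce conflict.
I3 contains reduce item [X → .] and shift items [L → . n], [L → . num n], [S → . g X X], [S → . x S], [X → . g n] — shift-reduce conflict.
I9 contains reduce item [X → .] and shift items [X → . g n], [X → g . n] — shift-reduce conflict.
I12 contains reduce item [X → .] and shift items [L → . n], [L → . num n], [S → . g X X], [S → . x S], [X → . g n] — shift-reduce conflict.
I15 contains reduce item [X → .] and shift item [X → . g n] — shift-reduce conflict.

Answer: Yes — I2: [X → .] vs [X → . g n]; I3: [X → .] vs [L → . n]; I9: [X → .] vs [X → . g n]; I12: [X → .] vs [L → . n]; I15: [X → .] vs [X → . g n]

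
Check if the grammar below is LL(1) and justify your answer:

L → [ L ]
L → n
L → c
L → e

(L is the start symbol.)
A grammar is LL(1) if for each non-terminal N with multiple productions, the predict sets of those productions are pairwise disjoint, where PREDICT(N → α) = (FIRST(α) \ {ε}) ∪ (FOLLOW(N) if α ⇒* ε).

For L:
  PREDICT(L → '[' L ']') = { '[' }
  PREDICT(L → n) = { 'n' }
  PREDICT(L → c) = { 'c' }
  PREDICT(L → e) = { 'e' }

All predict sets are disjoint. The grammar IS LL(1).

Answer: Yes, the grammar is LL(1).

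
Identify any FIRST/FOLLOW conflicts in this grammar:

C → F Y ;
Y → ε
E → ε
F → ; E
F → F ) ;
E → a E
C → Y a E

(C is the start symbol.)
Nullable non-terminals: E, Y.

E: nullable alternative(s) E → ε; FOLLOW(E) = { $, ')', ';' }
  E → ε: FIRST \ {ε} = { } — this is the only nullable alternative, skip
  E → a E: FIRST \ {ε} = { 'a' } — disjoint from FOLLOW(E)
Y has a nullable alternative but only one production, so nothing to check.

C, F have no nullable alternative, so no FIRST/FOLLOW check is needed there.

No FIRST/FOLLOW conflicts found.

Answer: No FIRST/FOLLOW conflicts.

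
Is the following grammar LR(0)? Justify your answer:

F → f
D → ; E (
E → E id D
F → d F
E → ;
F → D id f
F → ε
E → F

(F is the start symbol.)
A grammar is LR(0) if no state in the canonical LR(0) collection has:
  - both a shift item (dot before a terminal) and a complete item (shift-reduce conflict), or
  - two or more complete items (reduce-reduce conflict; the accept item [F' → F .] counts as a complete item here).

Augment with F' → F and build the canonical LR(0) collection (I0 = CLOSURE({[F' → . F]}), then GOTO on every symbol after a dot until no new states appear). It has 15 states:
  I0: { [D → . ; E (], [F → . D id f], [F → . d F], [F → . f], [F → .], [F' → . F] }  — shift, reduce
  I1: { [D → . ; E (], [D → ; . E (], [E → . ;], [E → . E id D], [E → . F], [F → . D id f], [F → . d F], [F → . f], [F → .] }  — shift, reduce
  I2: { [F → D . id f] }  — shift
  I3: { [F' → F .] }  — accept
  I4: { [D → . ; E (], [F → . D id f], [F → . d F], [F → . f], [F → .], [F → d . F] }  — shift, reduce
  I5: { [F → f .] }  — reduce
  I6: { [F → d F .] }  — reduce
  I7: { [F → D id . f] }  — shift
  I8: { [F → D id f .] }  — reduce
  I9: { [D → . ; E (], [D → ; . E (], [E → . ;], [E → . E id D], [E → . F], [E → ; .], [F → . D id f], [F → . d F], [F → . f], [F → .] }  — shift, 2 reduces
  I10: { [D → ; E . (], [E → E . id D] }  — shift
  I11: { [E → F .] }  — reduce
  I12: { [D → ; E ( .] }  — reduce
  I13: { [D → . ; E (], [E → E id . D] }  — shift
  I14: { [E → E id D .] }  — reduce

Conflict in state I0:
  Shift-reduce conflict between [F → .] and [D → . ; E (]
So the grammar is NOT LR(0).

Answer: No. Shift-reduce conflict between [F → .] and [D → . ; E (]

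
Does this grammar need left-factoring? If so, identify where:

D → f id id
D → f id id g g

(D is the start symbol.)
Yes, D has productions with common prefix 'f id id'

Left-factoring is needed when two productions for the same non-terminal
share a common prefix on the right-hand side.

Productions for D:
  D → f id id
  D → f id id g g

Found common prefix 'f id id' in productions for D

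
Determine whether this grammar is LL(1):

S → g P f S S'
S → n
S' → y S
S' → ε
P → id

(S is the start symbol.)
No. Predict set conflict for S': { 'y' }

A grammar is LL(1) if for each non-terminal N with multiple productions, the predict sets of those productions are pairwise disjoint, where PREDICT(N → α) = (FIRST(α) \ {ε}) ∪ (FOLLOW(N) if α ⇒* ε).

Relevant sets:
  FOLLOW(S') = { $, 'y' }

For S:
  PREDICT(S → g P f S S') = { 'g' }
  PREDICT(S → n) = { 'n' }
For S':
  PREDICT(S' → y S) = { 'y' }
  PREDICT(S' → ε) = { $, 'y' }
P has a single production, so nothing to check there.

Conflict found: Predict set conflict for S': { 'y' }
The grammar is NOT LL(1).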